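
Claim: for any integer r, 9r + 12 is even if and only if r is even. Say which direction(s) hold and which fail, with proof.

[⇐] Suppose r is even; write r = 2j. Then 9r + 12 = 9·(2j) + 12 = 2·9j + 12, which is even.

[⇒] Suppose 9r + 12 is even. Since 9 is odd, 9r and r have the same parity, so 9r + 12 ≡ r + 12 (mod 2). As 12 is even, 9r + 12 is even exactly when r is even. Thus r is even.

The biconditional holds.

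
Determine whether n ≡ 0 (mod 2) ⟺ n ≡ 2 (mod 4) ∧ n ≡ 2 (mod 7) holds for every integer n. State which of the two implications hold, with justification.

(→) This fails: n = 0 gives 0 ≡ 0 (mod 2) but 0 ≡ 0 (mod 4), so the conjunction on the right does not hold.

(←) Conversely, if n ≡ 2 (mod 4) and n ≡ 2 (mod 7), then by the Chinese remainder theorem n ≡ 2 (mod 28). Since 2 ≡ 0 (mod 2) and 2 ∣ 28, we get n ≡ 0 (mod 2).

The forward direction fails; the converse holds.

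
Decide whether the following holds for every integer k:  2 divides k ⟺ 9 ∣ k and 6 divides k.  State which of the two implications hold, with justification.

(⟹) This fails: take k = 2. Certainly 2 ∣ 2, but 9 ∤ 2.

(⟸) Suppose 9 ∣ k and 6 ∣ k. Any common multiple of 9 and 6 is a multiple of their lcm; here lcm(9, 6) = 9·6/gcd(9, 6) = 54/3 = 18, so 18 ∣ k. Since 2 ∣ 18, it follows that 2 ∣ k.

(⇒) fails; (⇐) holds.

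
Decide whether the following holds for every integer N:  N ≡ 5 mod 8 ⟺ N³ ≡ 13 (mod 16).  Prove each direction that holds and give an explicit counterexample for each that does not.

(⇒) fails; (⇐) holds.

(⇒) This fails: take N = 13. Then 13 ≡ 5 (mod 8), but 13³ = 2197 ≡ 5 (mod 16), not 13.

(⇐) Conversely, the residues r modulo 16 with r³ ≡ 13 (mod 16) are exactly {5}, and each is ≡ 5 (mod 8).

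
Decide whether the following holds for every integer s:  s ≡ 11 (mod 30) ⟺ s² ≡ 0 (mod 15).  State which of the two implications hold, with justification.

Neither implication holds.

[⇒] This fails: take s = 11. Then 11 ≡ 11 (mod 30), but 11² = 121 ≡ 1 (mod 15), not 0.

[⇐] This fails: take s = 0. Then 0² = 0 ≡ 0 (mod 15), yet 0 ≡ 0 (mod 30), not 11.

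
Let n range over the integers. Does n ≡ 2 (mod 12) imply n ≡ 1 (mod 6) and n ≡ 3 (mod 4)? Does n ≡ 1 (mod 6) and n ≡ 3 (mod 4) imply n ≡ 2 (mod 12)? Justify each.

Neither implication holds.

Forward direction. This fails: n = 2 gives 2 ≡ 2 (mod 12) but 2 ≡ 2 (mod 6), so the conjunction on the right does not hold.

Converse. This fails: n = 7 satisfies both congruences on the right (7 ≡ 1 mod 6 and 7 ≡ 3 mod 4) yet 7 ≡ 7 (mod 12), not 2.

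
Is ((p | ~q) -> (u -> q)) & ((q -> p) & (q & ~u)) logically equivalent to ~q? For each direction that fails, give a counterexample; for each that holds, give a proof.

Forward direction. This fails. Under q = T, u = F, p = T, the left side is true but the right side is false.

Converse. This fails. Under q = F, u = F, p = F, the left side is false but the right side is true.

(⇒) fails and (⇐) fails.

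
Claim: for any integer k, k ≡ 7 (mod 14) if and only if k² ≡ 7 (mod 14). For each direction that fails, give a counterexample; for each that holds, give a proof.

Both implications hold.

(⇒) Suppose k ≡ 7 (mod 14). Write k = 14j + 7. Then (14j + 7)² = 196j² + 196j + 49 = 14(14j² + 14j + 3) + 7, so k² ≡ 7 (mod 14).

(⇐) Conversely, suppose k² ≡ 7 (mod 14). The only residue r in {0, …, 13} with r² ≡ 7 (mod 14) is r = 7, so k ≡ 7 (mod 14).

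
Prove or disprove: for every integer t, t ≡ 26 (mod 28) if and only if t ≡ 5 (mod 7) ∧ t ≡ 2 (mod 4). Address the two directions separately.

(→) Suppose t ≡ 26 (mod 28); write t = 28j + 26. Since 7 ∣ 28, reducing mod 7 gives t ≡ 26 ≡ 5 (mod 7); since 4 ∣ 28, reducing mod 4 gives t ≡ 26 ≡ 2 (mod 4).

(←) Conversely, if t ≡ 5 (mod 7) and t ≡ 2 (mod 4), then by the Chinese remainder theorem t ≡ 26 (mod 28). This is exactly t ≡ 26 (mod 28).

Equivalent; both directions hold.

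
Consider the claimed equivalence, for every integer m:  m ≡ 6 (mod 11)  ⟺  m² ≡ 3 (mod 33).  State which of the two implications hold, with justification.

Neither implication holds.

(→) This fails: take m = 17. Then 17 ≡ 6 (mod 11), but 17² = 289 ≡ 25 (mod 33), not 3.

(←) This fails: take m = 27. Then 27² = 729 ≡ 3 (mod 33), yet 27 ≡ 5 (mod 11), not 6.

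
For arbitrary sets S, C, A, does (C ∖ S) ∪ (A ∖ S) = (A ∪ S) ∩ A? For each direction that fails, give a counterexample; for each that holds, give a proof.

(⊆) This inclusion fails. Take S = ∅, C = {1}, A = ∅; then 1 ∈ (C ∖ S) ∪ (A ∖ S) but 1 ∉ (A ∪ S) ∩ A.

(⊇) This inclusion fails. Take S = {1}, C = ∅, A = {1}; then 1 ∈ (A ∪ S) ∩ A but 1 ∉ (C ∖ S) ∪ (A ∖ S).

(⊆) fails and (⊇) fails.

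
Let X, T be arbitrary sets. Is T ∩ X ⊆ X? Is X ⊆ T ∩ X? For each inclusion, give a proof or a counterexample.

The sets are not equal: only the forward inclusion holds.

(⟹) Let x ∈ T ∩ X. Then x ∈ X ∩ T, from which x ∈ X.

(⟸) This inclusion fails. Take X = {1}, T = ∅; then 1 ∈ X but 1 ∉ T ∩ X.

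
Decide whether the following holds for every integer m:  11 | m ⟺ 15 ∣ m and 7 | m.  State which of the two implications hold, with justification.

[⇒] This fails: take m = 11. Certainly 11 ∣ 11, but 15 ∤ 11.

[⇐] This fails: take m = 105. Both 15 ∣ 105 and 7 ∣ 105, yet 105 is not a multiple of 11 (since 105 = 9·11 + 6), so 11 ∤ 105.

Both directions fail.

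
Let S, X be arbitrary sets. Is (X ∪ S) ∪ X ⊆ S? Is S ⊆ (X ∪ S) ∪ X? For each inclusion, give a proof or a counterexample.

Only the reverse inclusion holds.

(⟹) This inclusion fails. Take S = ∅, X = {1}; then 1 ∈ (X ∪ S) ∪ X but 1 ∉ S.

(⟸) Let x ∈ S. Then either x ∈ S and x ∉ X; or x ∈ S ∩ X. In each case x ∈ (X ∪ S) ∪ X, so S ⊆ (X ∪ S) ∪ X.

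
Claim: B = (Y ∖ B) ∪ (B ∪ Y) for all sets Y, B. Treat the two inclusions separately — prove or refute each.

(⟸) This inclusion fails. Take Y = {1}, B = ∅; then 1 ∈ (Y ∖ B) ∪ (B ∪ Y) but 1 ∉ B.

(⟹) Let x ∈ B. Then either x ∈ B and x ∉ Y; or x ∈ Y ∩ B. In each case x ∈ (Y ∖ B) ∪ (B ∪ Y), so B ⊆ (Y ∖ B) ∪ (B ∪ Y).

Only the forward inclusion holds.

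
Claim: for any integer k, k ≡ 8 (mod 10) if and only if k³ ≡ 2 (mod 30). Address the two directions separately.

(⟸) The residues r modulo 30 with r³ ≡ 2 (mod 30) are exactly {8}, and each is ≡ 8 (mod 10).

(⟹) This fails: take k = 18. Then 18 ≡ 8 (mod 10), but 18³ = 5832 ≡ 12 (mod 30), not 2.

The forward direction fails; the converse holds.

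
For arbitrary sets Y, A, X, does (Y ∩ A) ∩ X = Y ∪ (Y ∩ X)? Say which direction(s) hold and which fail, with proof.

Only the forward inclusion holds.

(⟹) Let x ∈ (Y ∩ A) ∩ X. Then x ∈ Y ∩ A ∩ X, from which x ∈ Y ∪ (Y ∩ X).

(⟸) This inclusion fails. Take Y = {1}, A = ∅, X = ∅; then 1 ∈ Y ∪ (Y ∩ X) but 1 ∉ (Y ∩ A) ∩ X.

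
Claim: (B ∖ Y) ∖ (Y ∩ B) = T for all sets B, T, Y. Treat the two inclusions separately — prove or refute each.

Both inclusions fail.

(⟹) This inclusion fails. Take B = {1}, T = ∅, Y = ∅; then 1 ∈ (B ∖ Y) ∖ (Y ∩ B) but 1 ∉ T.

(⟸) This inclusion fails. Take B = ∅, T = {1}, Y = ∅; then 1 ∈ T but 1 ∉ (B ∖ Y) ∖ (Y ∩ B).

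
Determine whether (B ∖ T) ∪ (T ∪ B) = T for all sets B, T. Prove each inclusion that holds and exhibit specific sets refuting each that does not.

Only the reverse inclusion holds.

Forward inclusion. This inclusion fails. Take B = {1}, T = ∅; then 1 ∈ (B ∖ T) ∪ (T ∪ B) but 1 ∉ T.

Reverse inclusion. Let x ∈ T. Then either x ∈ T and x ∉ B; or x ∈ B ∩ T. In each case x ∈ (B ∖ T) ∪ (T ∪ B), so T ⊆ (B ∖ T) ∪ (T ∪ B).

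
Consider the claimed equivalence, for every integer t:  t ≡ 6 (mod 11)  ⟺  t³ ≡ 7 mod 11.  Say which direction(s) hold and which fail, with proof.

(⟹) Suppose t ≡ 6 (mod 11). Write t = 11j + 6. Then (11j + 6)³ = 1331j³ + 2178j² + 1188j + 216 = 11(121j³ + 198j² + 108j + 19) + 7, so t³ ≡ 7 (mod 11).

(⟸) Conversely, suppose t³ ≡ 7 (mod 11). The only residue r in {0, …, 10} with r³ ≡ 7 (mod 11) is r = 6, so t ≡ 6 (mod 11).

Both directions hold.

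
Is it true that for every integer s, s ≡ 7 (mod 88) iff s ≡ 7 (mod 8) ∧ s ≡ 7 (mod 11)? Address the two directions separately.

Both implications hold.

[⇐] If s ≡ 7 (mod 8) and s ≡ 7 (mod 11), then by the Chinese remainder theorem s ≡ 7 (mod 88). This is exactly s ≡ 7 (mod 88).

[⇒] Suppose s ≡ 7 (mod 88); write s = 88j + 7. Since 8 ∣ 88, reducing mod 8 gives s ≡ 7 (mod 8); since 11 ∣ 88, reducing mod 11 gives s ≡ 7 (mod 11).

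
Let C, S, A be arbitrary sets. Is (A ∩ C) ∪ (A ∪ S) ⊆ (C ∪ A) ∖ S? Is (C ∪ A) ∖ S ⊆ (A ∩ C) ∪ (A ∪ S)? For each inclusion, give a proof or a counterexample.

Both inclusions fail.

Forward inclusion. This inclusion fails. Take C = ∅, S = {1}, A = ∅; then 1 ∈ (A ∩ C) ∪ (A ∪ S) but 1 ∉ (C ∪ A) ∖ S.

Reverse inclusion. This inclusion fails. Take C = {1}, S = ∅, A = ∅; then 1 ∈ (C ∪ A) ∖ S but 1 ∉ (A ∩ C) ∪ (A ∪ S).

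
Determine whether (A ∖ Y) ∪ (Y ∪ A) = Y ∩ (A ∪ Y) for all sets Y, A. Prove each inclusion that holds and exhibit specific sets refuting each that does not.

Only the reverse inclusion holds.

(⊆) This inclusion fails. Take Y = ∅, A = {1}; then 1 ∈ (A ∖ Y) ∪ (Y ∪ A) but 1 ∉ Y ∩ (A ∪ Y).

(⊇) Let x ∈ Y ∩ (A ∪ Y). Then either x ∈ Y and x ∉ A; or x ∈ Y ∩ A. In each case x ∈ (A ∖ Y) ∪ (Y ∪ A), so Y ∩ (A ∪ Y) ⊆ (A ∖ Y) ∪ (Y ∪ A).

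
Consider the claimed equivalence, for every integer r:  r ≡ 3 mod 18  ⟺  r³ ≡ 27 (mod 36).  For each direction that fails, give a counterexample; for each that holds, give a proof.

Forward direction. This fails: take r = 21. Then 21 ≡ 3 (mod 18), but 21³ = 9261 ≡ 9 (mod 36), not 27.

Converse. This fails: take r = 15. Then 15³ = 3375 ≡ 27 (mod 36), yet 15 ≡ 15 (mod 18), not 3.

Both directions fail.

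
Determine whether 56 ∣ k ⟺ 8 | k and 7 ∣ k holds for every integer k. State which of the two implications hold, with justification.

(⇒) If 56 ∣ k, write k = 56q. Since 56 = 7·8, k = 8·(7q), so 8 ∣ k; and since 56 = 8·7, k = 7·(8q), so 7 ∣ k.

(⇐) Suppose 8 ∣ k and 7 ∣ k. Any common multiple of 8 and 7 is a multiple of their lcm; here gcd(8, 7) = 1, so lcm(8, 7) = 8·7 = 56, so 56 ∣ k.

Equivalent; both directions hold.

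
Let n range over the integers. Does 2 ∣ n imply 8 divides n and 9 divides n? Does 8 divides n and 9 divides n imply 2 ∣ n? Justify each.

(→) This fails: take n = 2. Certainly 2 ∣ 2, but 8 ∤ 2.

(←) Suppose 8 ∣ n and 9 ∣ n. Any common multiple of 8 and 9 is a multiple of their lcm; here gcd(8, 9) = 1, so lcm(8, 9) = 8·9 = 72, so 72 ∣ n. Since 2 ∣ 72, it follows that 2 ∣ n.

Not equivalent: only (⇐) holds.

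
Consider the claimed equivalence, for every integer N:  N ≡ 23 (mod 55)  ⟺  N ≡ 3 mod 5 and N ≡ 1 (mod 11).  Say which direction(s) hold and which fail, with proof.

Both directions hold.

[⇐] If N ≡ 3 (mod 5) and N ≡ 1 (mod 11), then by the Chinese remainder theorem N ≡ 23 (mod 55). This is exactly N ≡ 23 (mod 55).

[⇒] Suppose N ≡ 23 (mod 55); write N = 55j + 23. Since 5 ∣ 55, reducing mod 5 gives N ≡ 23 ≡ 3 (mod 5); since 11 ∣ 55, reducing mod 11 gives N ≡ 23 ≡ 1 (mod 11).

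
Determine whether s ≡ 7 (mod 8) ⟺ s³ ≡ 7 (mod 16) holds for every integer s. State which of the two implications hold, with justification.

The forward direction fails; the converse holds.

(⇐) The residues r modulo 16 with r³ ≡ 7 (mod 16) are exactly {7}, and each is ≡ 7 (mod 8).

(⇒) This fails: take s = 15. Then 15 ≡ 7 (mod 8), but 15³ = 3375 ≡ 15 (mod 16), not 7.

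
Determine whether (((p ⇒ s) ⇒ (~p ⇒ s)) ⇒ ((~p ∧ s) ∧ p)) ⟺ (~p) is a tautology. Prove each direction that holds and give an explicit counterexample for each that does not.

The forward direction holds; the converse fails.

[⇐] This fails. Under s = T, p = F, the left side is false but the right side is true.

[⇒] Assume the antecedent. If s is true, the antecedent cannot hold. If s is false, the antecedent forces (s = F, p = F), and ~p holds there. Either way ~p holds.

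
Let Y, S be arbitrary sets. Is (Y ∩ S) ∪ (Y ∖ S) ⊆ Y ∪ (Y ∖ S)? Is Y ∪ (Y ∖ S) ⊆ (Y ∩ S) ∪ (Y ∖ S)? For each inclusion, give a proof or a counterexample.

(⟹) Let x ∈ (Y ∩ S) ∪ (Y ∖ S). Then either x ∈ Y and x ∉ S; or x ∈ Y ∩ S. In each case x ∈ Y ∪ (Y ∖ S), so (Y ∩ S) ∪ (Y ∖ S) ⊆ Y ∪ (Y ∖ S).

(⟸) Let x ∈ Y ∪ (Y ∖ S). Then either x ∈ Y and x ∉ S; or x ∈ Y ∩ S. In each case x ∈ (Y ∩ S) ∪ (Y ∖ S), so Y ∪ (Y ∖ S) ⊆ (Y ∩ S) ∪ (Y ∖ S).

Both inclusions hold; the sets are equal.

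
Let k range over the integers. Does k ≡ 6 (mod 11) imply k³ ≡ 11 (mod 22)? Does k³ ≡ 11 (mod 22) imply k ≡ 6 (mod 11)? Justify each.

Forward direction. This fails: take k = 6. Then 6 ≡ 6 (mod 11), but 6³ = 216 ≡ 18 (mod 22), not 11.

Converse. This fails: take k = 11. Then 11³ = 1331 ≡ 11 (mod 22), yet 11 ≡ 0 (mod 11), not 6.

(⇒) fails and (⇐) fails.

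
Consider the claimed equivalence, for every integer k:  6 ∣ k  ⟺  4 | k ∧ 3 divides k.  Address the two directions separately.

(⇒) This fails: take k = 6. Certainly 6 ∣ 6, but 4 ∤ 6.

(⇐) Suppose 4 ∣ k and 3 ∣ k. Any common multiple of 4 and 3 is a multiple of their lcm; here gcd(4, 3) = 1, so lcm(4, 3) = 4·3 = 12, so 12 ∣ k. Since 6 ∣ 12, it follows that 6 ∣ k.

Only the reverse direction holds.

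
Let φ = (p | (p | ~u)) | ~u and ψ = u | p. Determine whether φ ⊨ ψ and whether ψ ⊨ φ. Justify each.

(⇒) fails and (⇐) fails.

(⟹) This fails. Under p = F, u = F, the left side is true but the right side is false.

(⟸) This fails. Under p = F, u = T, the left side is false but the right side is true.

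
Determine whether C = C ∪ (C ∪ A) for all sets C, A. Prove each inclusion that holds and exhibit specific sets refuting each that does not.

(⟹) Let x ∈ C. Then either x ∈ C and x ∉ A; or x ∈ C ∩ A. In each case x ∈ C ∪ (C ∪ A), so C ⊆ C ∪ (C ∪ A).

(⟸) This inclusion fails. Take C = ∅, A = {1}; then 1 ∈ C ∪ (C ∪ A) but 1 ∉ C.

The sets are not equal: only the forward inclusion holds.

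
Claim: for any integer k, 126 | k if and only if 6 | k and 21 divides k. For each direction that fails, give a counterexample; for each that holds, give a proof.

(⟹) If 126 ∣ k, write k = 126q. Since 126 = 21·6, k = 6·(21q), so 6 ∣ k; and since 126 = 6·21, k = 21·(6q), so 21 ∣ k.

(⟸) This fails: take k = 42. Both 6 ∣ 42 and 21 ∣ 42, yet 42 is not a multiple of 126 (since 42 = 0·126 + 42), so 126 ∤ 42.

Only the forward direction holds.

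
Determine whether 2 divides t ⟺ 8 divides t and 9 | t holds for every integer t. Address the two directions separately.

(⇐) Suppose 8 ∣ t and 9 ∣ t. Any common multiple of 8 and 9 is a multiple of their lcm; here gcd(8, 9) = 1, so lcm(8, 9) = 8·9 = 72, so 72 ∣ t. Since 2 ∣ 72, it follows that 2 ∣ t.

(⇒) This fails: take t = 2. Certainly 2 ∣ 2, but 8 ∤ 2.

Not equivalent: only (⇐) holds.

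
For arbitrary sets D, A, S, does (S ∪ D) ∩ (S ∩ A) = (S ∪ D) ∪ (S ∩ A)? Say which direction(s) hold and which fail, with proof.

Forward inclusion. Let x ∈ (S ∪ D) ∩ (S ∩ A). Then either x ∈ A ∩ S and x ∉ D; or x ∈ D ∩ A ∩ S. In each case x ∈ (S ∪ D) ∪ (S ∩ A), so (S ∪ D) ∩ (S ∩ A) ⊆ (S ∪ D) ∪ (S ∩ A).

Reverse inclusion. This inclusion fails. Take D = {1}, A = ∅, S = ∅; then 1 ∈ (S ∪ D) ∪ (S ∩ A) but 1 ∉ (S ∪ D) ∩ (S ∩ A).

(⊆) holds; (⊇) fails.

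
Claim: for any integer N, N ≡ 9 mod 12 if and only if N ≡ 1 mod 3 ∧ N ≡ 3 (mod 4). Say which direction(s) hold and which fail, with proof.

Both directions fail.

Forward direction. This fails: N = 9 gives 9 ≡ 9 (mod 12) but 9 ≡ 0 (mod 3), so the conjunction on the right does not hold.

Converse. This fails: N = 7 satisfies both congruences on the right (7 ≡ 1 mod 3 and 7 ≡ 3 mod 4) yet 7 ≡ 7 (mod 12), not 9.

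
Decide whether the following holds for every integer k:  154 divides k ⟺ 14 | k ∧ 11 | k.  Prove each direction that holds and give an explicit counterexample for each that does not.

(⟹) If 154 ∣ k, write k = 154q. Since 154 = 11·14, k = 14·(11q), so 14 ∣ k; and since 154 = 14·11, k = 11·(14q), so 11 ∣ k.

(⟸) Suppose 14 ∣ k and 11 ∣ k. Any common multiple of 14 and 11 is a multiple of their lcm; here gcd(14, 11) = 1, so lcm(14, 11) = 14·11 = 154, so 154 ∣ k.

The biconditional holds.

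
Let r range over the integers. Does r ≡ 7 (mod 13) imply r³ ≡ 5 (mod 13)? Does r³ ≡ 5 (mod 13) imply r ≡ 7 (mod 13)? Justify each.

(⟸) This fails: take r = 8. Then 8³ = 512 ≡ 5 (mod 13), yet 8 ≡ 8 (mod 13), not 7.

(⟹) Suppose r ≡ 7 (mod 13). Write r = 13j + 7. Then (13j + 7)³ = 2197j³ + 3549j² + 1911j + 343 = 13(169j³ + 273j² + 147j + 26) + 5, so r³ ≡ 5 (mod 13).

Only the forward direction holds.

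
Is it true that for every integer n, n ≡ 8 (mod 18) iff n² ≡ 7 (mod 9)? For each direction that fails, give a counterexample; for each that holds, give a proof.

Both directions fail.

Forward direction. This fails: take n = 8. Then 8 ≡ 8 (mod 18), but 8² = 64 ≡ 1 (mod 9), not 7.

Converse. This fails: take n = 4. Then 4² = 16 ≡ 7 (mod 9), yet 4 ≡ 4 (mod 18), not 8.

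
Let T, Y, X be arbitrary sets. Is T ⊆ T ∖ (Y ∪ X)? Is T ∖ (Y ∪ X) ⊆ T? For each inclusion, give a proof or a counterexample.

Only the reverse inclusion holds.

Reverse inclusion. Let x ∈ T ∖ (Y ∪ X). Then x ∈ T and x ∉ Y, X, from which x ∈ T.

Forward inclusion. This inclusion fails. Take T = {1}, Y = {1}, X = ∅; then 1 ∈ T but 1 ∉ T ∖ (Y ∪ X).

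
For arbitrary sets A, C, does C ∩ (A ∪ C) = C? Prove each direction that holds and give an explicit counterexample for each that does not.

The two sets are equal.

Forward inclusion. Let x ∈ C ∩ (A ∪ C). Then either x ∈ C and x ∉ A; or x ∈ A ∩ C. In each case x ∈ C, so C ∩ (A ∪ C) ⊆ C.

Reverse inclusion. Let x ∈ C. Then either x ∈ C and x ∉ A; or x ∈ A ∩ C. In each case x ∈ C ∩ (A ∪ C), so C ⊆ C ∩ (A ∪ C).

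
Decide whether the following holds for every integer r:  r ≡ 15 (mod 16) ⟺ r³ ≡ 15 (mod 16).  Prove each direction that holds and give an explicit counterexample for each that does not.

(←) Suppose r³ ≡ 15 (mod 16). The only residue r in {0, …, 15} with r³ ≡ 15 (mod 16) is r = 15, so r ≡ 15 (mod 16).

(→) Suppose r ≡ 15 (mod 16). Write r = 16j + 15. Then (16j + 15)³ = 4096j³ + 11520j² + 10800j + 3375 = 16(256j³ + 720j² + 675j + 210) + 15, so r³ ≡ 15 (mod 16).

The biconditional holds.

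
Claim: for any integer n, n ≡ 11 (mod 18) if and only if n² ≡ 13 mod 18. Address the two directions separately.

Forward direction. Suppose n ≡ 11 (mod 18). Write n = 18j + 11. Then (18j + 11)² = 324j² + 396j + 121 = 18(18j² + 22j + 6) + 13, so n² ≡ 13 (mod 18).

Converse. This fails: take n = 7. Then 7² = 49 ≡ 13 (mod 18), yet 7 ≡ 7 (mod 18), not 11.

The forward direction holds; the converse fails.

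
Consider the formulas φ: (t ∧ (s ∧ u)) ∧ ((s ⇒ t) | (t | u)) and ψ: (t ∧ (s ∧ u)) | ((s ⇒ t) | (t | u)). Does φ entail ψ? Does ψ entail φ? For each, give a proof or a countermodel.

The forward direction holds; the converse fails.

[⇐] This fails. Under t = F, u = F, s = F, the left side is false but the right side is true.

[⇒] Assume the antecedent. If t is true, the consequent reduces to true regardless of the other variables. If t is false, the antecedent cannot hold. Either way the consequent holds.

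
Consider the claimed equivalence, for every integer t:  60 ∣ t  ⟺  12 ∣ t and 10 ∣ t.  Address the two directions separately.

[⇒] If 60 ∣ t, write t = 60q. Since 60 = 5·12, t = 12·(5q), so 12 ∣ t; and since 60 = 6·10, t = 10·(6q), so 10 ∣ t.

[⇐] Suppose 12 ∣ t and 10 ∣ t. Any common multiple of 12 and 10 is a multiple of their lcm; here lcm(12, 10) = 12·10/gcd(12, 10) = 120/2 = 60, so 60 ∣ t.

Both directions hold; the statement is true.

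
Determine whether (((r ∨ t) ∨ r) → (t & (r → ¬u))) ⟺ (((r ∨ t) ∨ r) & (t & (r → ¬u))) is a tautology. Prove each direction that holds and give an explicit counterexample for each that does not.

(⇒) This fails. Under t = F, r = F, u = F, the left side is true but the right side is false.

(⇐) Assume the antecedent. If r is true, the antecedent forces (t = T, r = T, u = F), and ((r ∨ t) ∨ r) → (t & (r → ¬u)) holds there. If r is false, ((r ∨ t) ∨ r) → (t & (r → ¬u)) reduces to true regardless of the other variables. Either way ((r ∨ t) ∨ r) → (t & (r → ¬u)) holds.

Only the converse holds.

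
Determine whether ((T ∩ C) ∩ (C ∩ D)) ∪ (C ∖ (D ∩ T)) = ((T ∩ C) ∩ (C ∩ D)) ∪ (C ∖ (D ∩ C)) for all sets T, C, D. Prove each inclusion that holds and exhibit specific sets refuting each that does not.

(⊇) Let x ∈ ((T ∩ C) ∩ (C ∩ D)) ∪ (C ∖ (D ∩ C)). Then either x ∈ C and x ∉ T, D; or x ∈ T ∩ C and x ∉ D; or x ∈ T ∩ C ∩ D. In each case x ∈ ((T ∩ C) ∩ (C ∩ D)) ∪ (C ∖ (D ∩ T)), so ((T ∩ C) ∩ (C ∩ D)) ∪ (C ∖ (D ∩ C)) ⊆ ((T ∩ C) ∩ (C ∩ D)) ∪ (C ∖ (D ∩ T)).

(⊆) This inclusion fails. Take T = ∅, C = {1}, D = {1}; then 1 ∈ ((T ∩ C) ∩ (C ∩ D)) ∪ (C ∖ (D ∩ T)) but 1 ∉ ((T ∩ C) ∩ (C ∩ D)) ∪ (C ∖ (D ∩ C)).

The sets are not equal: only the reverse inclusion holds.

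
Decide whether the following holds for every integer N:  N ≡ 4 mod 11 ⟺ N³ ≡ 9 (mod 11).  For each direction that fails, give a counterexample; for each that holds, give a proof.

(⟹) Suppose N ≡ 4 mod 11. Write N = 11j + 4. Then (11j + 4)³ = 1331j³ + 1452j² + 528j + 64 = 11(121j³ + 132j² + 48j + 5) + 9, so N³ ≡ 9 (mod 11).

(⟸) Conversely, suppose N³ ≡ 9 (mod 11). The only residue r in {0, …, 10} with r³ ≡ 9 (mod 11) is r = 4, so N ≡ 4 (mod 11).

Equivalent; both directions hold.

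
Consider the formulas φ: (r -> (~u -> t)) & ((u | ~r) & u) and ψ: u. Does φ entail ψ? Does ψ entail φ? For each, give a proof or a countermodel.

Both implications hold.

Forward direction. Assume the antecedent. If r is true, the antecedent forces (r = T, u = T, t = F) or (r = T, u = T, t = T), and u holds there. If r is false, the antecedent forces (r = F, u = T, t = F) or (r = F, u = T, t = T), and u holds there. Either way u holds.

Converse. Assume the antecedent. If r is true, the antecedent forces (r = T, u = T, t = F) or (r = T, u = T, t = T), and the consequent holds there. If r is false, the antecedent forces (r = F, u = T, t = F) or (r = F, u = T, t = T), and the consequent holds there. Either way the consequent holds.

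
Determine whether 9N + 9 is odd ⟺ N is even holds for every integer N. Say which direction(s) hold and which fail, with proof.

Both implications hold.

[⇐] Suppose N is even; write N = 2j. Then 9N + 9 = 9·(2j) + 9 = 2·9j + 9, which is odd.

[⇒] Suppose 9N + 9 is odd. Since 9 is odd, 9N and N have the same parity, so 9N + 9 ≡ N + 9 (mod 2). As 9 is odd, 9N + 9 is odd exactly when N is even. Thus N is even.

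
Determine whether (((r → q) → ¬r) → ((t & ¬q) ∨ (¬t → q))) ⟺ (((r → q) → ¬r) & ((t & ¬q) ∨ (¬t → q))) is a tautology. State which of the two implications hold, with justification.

(⇒) fails; (⇐) holds.

Forward direction. This fails. Under q = T, r = T, t = F, the left side is true but the right side is false.

Converse. Assume the antecedent. If q is true, the consequent reduces to true regardless of the other variables. If q is false, the antecedent forces (q = F, r = F, t = T) or (q = F, r = T, t = T), and the consequent holds there. Either way the consequent holds.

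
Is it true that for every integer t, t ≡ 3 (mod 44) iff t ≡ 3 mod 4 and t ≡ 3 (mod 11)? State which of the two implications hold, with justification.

(⟹) Suppose t ≡ 3 (mod 44); write t = 44j + 3. Since 4 ∣ 44, reducing mod 4 gives t ≡ 3 (mod 4); since 11 ∣ 44, reducing mod 11 gives t ≡ 3 (mod 11).

(⟸) Conversely, if t ≡ 3 (mod 4) and t ≡ 3 (mod 11), then by the Chinese remainder theorem t ≡ 3 (mod 44). This is exactly t ≡ 3 (mod 44).

Equivalent; both directions hold.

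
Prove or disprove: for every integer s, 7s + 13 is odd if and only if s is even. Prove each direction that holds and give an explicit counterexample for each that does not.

[⇐] Suppose s is even; write s = 2j. Then 7s + 13 = 7·(2j) + 13 = 2·7j + 13, which is odd.

[⇒] Suppose 7s + 13 is odd. Since 7 is odd, 7s and s have the same parity, so 7s + 13 ≡ s + 13 (mod 2). As 13 is odd, 7s + 13 is odd exactly when s is even. Thus s is even.

Equivalent; both directions hold.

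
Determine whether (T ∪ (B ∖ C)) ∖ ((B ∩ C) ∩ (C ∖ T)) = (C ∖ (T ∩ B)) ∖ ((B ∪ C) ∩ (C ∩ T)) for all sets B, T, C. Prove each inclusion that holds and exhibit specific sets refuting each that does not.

(⟹) This inclusion fails. Take B = {1}, T = ∅, C = ∅; then 1 ∈ (T ∪ (B ∖ C)) ∖ ((B ∩ C) ∩ (C ∖ T)) but 1 ∉ (C ∖ (T ∩ B)) ∖ ((B ∪ C) ∩ (C ∩ T)).

(⟸) This inclusion fails. Take B = ∅, T = ∅, C = {1}; then 1 ∈ (C ∖ (T ∩ B)) ∖ ((B ∪ C) ∩ (C ∩ T)) but 1 ∉ (T ∪ (B ∖ C)) ∖ ((B ∩ C) ∩ (C ∖ T)).

Neither inclusion holds.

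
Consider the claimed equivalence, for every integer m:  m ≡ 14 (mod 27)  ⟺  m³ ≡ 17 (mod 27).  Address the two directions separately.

Only the forward direction holds.

(⇒) Suppose m ≡ 14 (mod 27). Write m = 27j + 14. Then (27j + 14)³ = 19683j³ + 30618j² + 15876j + 2744 = 27(729j³ + 1134j² + 588j + 101) + 17, so m³ ≡ 17 (mod 27).

(⇐) This fails: take m = 5. Then 5³ = 125 ≡ 17 (mod 27), yet 5 ≡ 5 (mod 27), not 14.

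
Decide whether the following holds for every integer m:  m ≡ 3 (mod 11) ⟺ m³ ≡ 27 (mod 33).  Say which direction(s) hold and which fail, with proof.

Only the reverse direction holds.

Forward direction. This fails: take m = 14. Then 14 ≡ 3 (mod 11), but 14³ = 2744 ≡ 5 (mod 33), not 27.

Converse. The residues r modulo 33 with r³ ≡ 27 (mod 33) are exactly {3}, and each is ≡ 3 (mod 11).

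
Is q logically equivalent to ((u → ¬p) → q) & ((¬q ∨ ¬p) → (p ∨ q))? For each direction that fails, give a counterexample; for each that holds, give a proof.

(⇒) holds; (⇐) fails.

Forward direction. Assume the antecedent. If u is true, the antecedent forces (u = T, p = F, q = T) or (u = T, p = T, q = T), and the consequent holds there. If u is false, the antecedent forces (u = F, p = F, q = T) or (u = F, p = T, q = T), and the consequent holds there. Either way the consequent holds.

Converse. This fails. Under u = T, p = T, q = F, the left side is false but the right side is true.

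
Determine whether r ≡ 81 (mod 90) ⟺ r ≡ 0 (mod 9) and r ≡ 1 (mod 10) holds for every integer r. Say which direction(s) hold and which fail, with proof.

Equivalent; both directions hold.

(⇒) Suppose r ≡ 81 (mod 90); write r = 90j + 81. Since 9 ∣ 90, reducing mod 9 gives r ≡ 81 ≡ 0 (mod 9); since 10 ∣ 90, reducing mod 10 gives r ≡ 81 ≡ 1 (mod 10).

(⇐) Conversely, if r ≡ 0 (mod 9) and r ≡ 1 (mod 10), then by the Chinese remainder theorem r ≡ 81 (mod 90). This is exactly r ≡ 81 (mod 90).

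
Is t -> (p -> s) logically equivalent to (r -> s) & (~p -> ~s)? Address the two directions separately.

Neither direction holds.

(→) This fails. Under s = T, r = F, p = F, t = F, the left side is true but the right side is false.

(←) This fails. Under s = F, r = F, p = T, t = T, the left side is false but the right side is true.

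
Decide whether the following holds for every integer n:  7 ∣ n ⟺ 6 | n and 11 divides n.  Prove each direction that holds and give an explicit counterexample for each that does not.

(⟹) This fails: take n = 7. Certainly 7 ∣ 7, but 6 ∤ 7.

(⟸) This fails: take n = 66. Both 6 ∣ 66 and 11 ∣ 66, yet 66 is not a multiple of 7 (since 66 = 9·7 + 3), so 7 ∤ 66.

Neither direction holds.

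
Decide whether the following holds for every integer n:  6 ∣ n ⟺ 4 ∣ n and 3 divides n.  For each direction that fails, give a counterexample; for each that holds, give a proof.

(⇒) fails; (⇐) holds.

[⇐] Suppose 4 ∣ n and 3 ∣ n. Any common multiple of 4 and 3 is a multiple of their lcm; here gcd(4, 3) = 1, so lcm(4, 3) = 4·3 = 12, so 12 ∣ n. Since 6 ∣ 12, it follows that 6 ∣ n.

[⇒] This fails: take n = 6. Certainly 6 ∣ 6, but 4 ∤ 6.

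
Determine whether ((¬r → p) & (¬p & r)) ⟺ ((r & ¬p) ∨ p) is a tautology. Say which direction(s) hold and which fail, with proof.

Not equivalent: only (⇒) holds.

Converse. This fails. Under p = T, r = F, the left side is false but the right side is true.

Forward direction. Assume the antecedent. If p is true, the antecedent cannot hold. If p is false, the antecedent forces (p = F, r = T), and (r & ¬p) ∨ p holds there. Either way (r & ¬p) ∨ p holds.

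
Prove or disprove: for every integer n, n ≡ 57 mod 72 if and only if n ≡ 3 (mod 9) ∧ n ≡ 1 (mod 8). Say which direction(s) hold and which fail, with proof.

Forward direction. Suppose n ≡ 57 (mod 72); write n = 72j + 57. Since 9 ∣ 72, reducing mod 9 gives n ≡ 57 ≡ 3 (mod 9); since 8 ∣ 72, reducing mod 8 gives n ≡ 57 ≡ 1 (mod 8).

Converse. If n ≡ 3 (mod 9) and n ≡ 1 (mod 8), then by the Chinese remainder theorem n ≡ 57 (mod 72). This is exactly n ≡ 57 (mod 72).

Both directions hold.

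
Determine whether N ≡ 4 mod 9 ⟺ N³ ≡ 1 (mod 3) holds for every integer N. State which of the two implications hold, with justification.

(→) Suppose N ≡ 4 (mod 9). Then N³ ≡ 4³ = 64 (mod 9), and since 3 ∣ 9, also N³ ≡ 1 (mod 3).

(←) This fails: take N = 1. Then 1³ = 1 ≡ 1 (mod 3), yet 1 ≡ 1 (mod 9), not 4.

Only the forward implication holds.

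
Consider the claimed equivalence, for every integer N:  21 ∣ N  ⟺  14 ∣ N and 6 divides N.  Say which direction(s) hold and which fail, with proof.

(⟸) Suppose 14 ∣ N and 6 ∣ N. Any common multiple of 14 and 6 is a multiple of their lcm; here lcm(14, 6) = 14·6/gcd(14, 6) = 84/2 = 42, so 42 ∣ N. Since 21 ∣ 42, it follows that 21 ∣ N.

(⟹) This fails: take N = 21. Certainly 21 ∣ 21, but 14 ∤ 21.

The forward direction fails; the converse holds.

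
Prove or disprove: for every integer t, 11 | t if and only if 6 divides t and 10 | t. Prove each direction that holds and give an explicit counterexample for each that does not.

Both directions fail.

[⇒] This fails: take t = 11. Certainly 11 ∣ 11, but 6 ∤ 11.

[⇐] This fails: take t = 30. Both 6 ∣ 30 and 10 ∣ 30, yet 30 is not a multiple of 11 (since 30 = 2·11 + 8), so 11 ∤ 30.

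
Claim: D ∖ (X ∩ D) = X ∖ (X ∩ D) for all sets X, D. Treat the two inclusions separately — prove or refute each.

(⟹) This inclusion fails. Take X = ∅, D = {1}; then 1 ∈ D ∖ (X ∩ D) but 1 ∉ X ∖ (X ∩ D).

(⟸) This inclusion fails. Take X = {1}, D = ∅; then 1 ∈ X ∖ (X ∩ D) but 1 ∉ D ∖ (X ∩ D).

Both inclusions fail.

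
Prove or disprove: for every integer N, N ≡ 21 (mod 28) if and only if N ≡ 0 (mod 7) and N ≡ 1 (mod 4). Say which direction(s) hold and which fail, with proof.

[⇒] Suppose N ≡ 21 (mod 28); write N = 28j + 21. Since 7 ∣ 28, reducing mod 7 gives N ≡ 21 ≡ 0 (mod 7); since 4 ∣ 28, reducing mod 4 gives N ≡ 21 ≡ 1 (mod 4).

[⇐] Conversely, if N ≡ 0 (mod 7) and N ≡ 1 (mod 4), then by the Chinese remainder theorem N ≡ 21 (mod 28). This is exactly N ≡ 21 (mod 28).

Both directions hold.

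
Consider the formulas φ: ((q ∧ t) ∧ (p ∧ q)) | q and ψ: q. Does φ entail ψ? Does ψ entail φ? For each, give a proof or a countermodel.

(⟹) Assume the antecedent. If t is true, the antecedent forces (t = T, p = F, q = T) or (t = T, p = T, q = T), and q holds there. If t is false, the antecedent forces (t = F, p = F, q = T) or (t = F, p = T, q = T), and q holds there. Either way q holds.

(⟸) Assume the antecedent. If t is true, the antecedent forces (t = T, p = F, q = T) or (t = T, p = T, q = T), and ((q ∧ t) ∧ (p ∧ q)) | q holds there. If t is false, the antecedent forces (t = F, p = F, q = T) or (t = F, p = T, q = T), and ((q ∧ t) ∧ (p ∧ q)) | q holds there. Either way ((q ∧ t) ∧ (p ∧ q)) | q holds.

Both directions hold.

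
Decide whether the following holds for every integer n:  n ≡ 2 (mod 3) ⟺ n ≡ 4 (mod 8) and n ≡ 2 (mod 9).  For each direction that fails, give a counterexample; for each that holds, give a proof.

(⇐) If n ≡ 4 (mod 8) and n ≡ 2 (mod 9), then by the Chinese remainder theorem n ≡ 20 (mod 72). Since 20 ≡ 2 (mod 3) and 3 ∣ 72, we get n ≡ 2 (mod 3).

(⇒) This fails: n = 2 gives 2 ≡ 2 (mod 3) but 2 ≡ 2 (mod 8), so the conjunction on the right does not hold.

(⇒) fails; (⇐) holds.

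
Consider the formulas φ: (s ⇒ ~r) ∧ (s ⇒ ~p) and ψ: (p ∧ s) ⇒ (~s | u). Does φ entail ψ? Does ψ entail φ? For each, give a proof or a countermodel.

Not equivalent: only (⇒) holds.

(⟹) Assume the antecedent. If s is true, the antecedent forces (u = F, s = T, p = F, r = F) or (u = T, s = T, p = F, r = F), and (p ∧ s) ⇒ (~s | u) holds there. If s is false, (p ∧ s) ⇒ (~s | u) reduces to true regardless of the other variables. Either way (p ∧ s) ⇒ (~s | u) holds.

(⟸) This fails. Under u = T, s = T, p = T, r = F, the left side is false but the right side is true.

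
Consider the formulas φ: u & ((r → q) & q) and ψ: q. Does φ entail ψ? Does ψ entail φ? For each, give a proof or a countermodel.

(⇒) holds; (⇐) fails.

(⇒) Assume the antecedent. If u is true, the antecedent forces (u = T, q = T, r = F) or (u = T, q = T, r = T), and q holds there. If u is false, the antecedent cannot hold. Either way q holds.

(⇐) This fails. Under u = F, q = T, r = F, the left side is false but the right side is true.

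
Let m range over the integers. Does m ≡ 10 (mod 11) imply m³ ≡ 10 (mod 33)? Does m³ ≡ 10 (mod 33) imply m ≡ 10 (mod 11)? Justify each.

(⟸) The residues r modulo 33 with r³ ≡ 10 (mod 33) are exactly {10}, and each is ≡ 10 (mod 11).

(⟹) This fails: take m = 21. Then 21 ≡ 10 (mod 11), but 21³ = 9261 ≡ 21 (mod 33), not 10.

The forward direction fails; the converse holds.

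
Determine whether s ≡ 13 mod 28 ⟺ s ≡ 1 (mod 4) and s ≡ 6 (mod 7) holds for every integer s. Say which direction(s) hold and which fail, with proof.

The biconditional holds.

Forward direction. Suppose s ≡ 13 (mod 28); write s = 28j + 13. Since 4 ∣ 28, reducing mod 4 gives s ≡ 13 ≡ 1 (mod 4); since 7 ∣ 28, reducing mod 7 gives s ≡ 13 ≡ 6 (mod 7).

Converse. If s ≡ 1 (mod 4) and s ≡ 6 (mod 7), then by the Chinese remainder theorem s ≡ 13 (mod 28). This is exactly s ≡ 13 (mod 28).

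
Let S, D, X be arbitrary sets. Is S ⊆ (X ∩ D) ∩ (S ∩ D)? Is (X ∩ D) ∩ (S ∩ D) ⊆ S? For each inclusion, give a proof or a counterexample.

Forward inclusion. This inclusion fails. Take S = {1}, D = ∅, X = ∅; then 1 ∈ S but 1 ∉ (X ∩ D) ∩ (S ∩ D).

Reverse inclusion. Let x ∈ (X ∩ D) ∩ (S ∩ D). Then x ∈ S ∩ D ∩ X, from which x ∈ S.

Only the reverse inclusion holds.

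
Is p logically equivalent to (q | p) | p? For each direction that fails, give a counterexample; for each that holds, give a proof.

Only the forward direction holds.

(⇐) This fails. Under q = T, p = F, the left side is false but the right side is true.

(⇒) Assume the antecedent. If q is true, (q | p) | p reduces to true regardless of the other variables. If q is false, the antecedent forces (q = F, p = T), and (q | p) | p holds there. Either way (q | p) | p holds.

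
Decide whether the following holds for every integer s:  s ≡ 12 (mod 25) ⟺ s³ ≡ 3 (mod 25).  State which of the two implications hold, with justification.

Both directions hold; the statement is true.

(→) Suppose s ≡ 12 (mod 25). Write s = 25j + 12. Then (25j + 12)³ = 15625j³ + 22500j² + 10800j + 1728 = 25(625j³ + 900j² + 432j + 69) + 3, so s³ ≡ 3 (mod 25).

(←) Conversely, suppose s³ ≡ 3 (mod 25). The only residue r in {0, …, 24} with r³ ≡ 3 (mod 25) is r = 12, so s ≡ 12 (mod 25).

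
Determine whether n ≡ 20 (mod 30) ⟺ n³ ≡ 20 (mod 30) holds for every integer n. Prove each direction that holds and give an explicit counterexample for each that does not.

(→) Suppose n ≡ 20 (mod 30). Write n = 30j + 20. Then (30j + 20)³ = 27000j³ + 54000j² + 36000j + 8000 = 30(900j³ + 1800j² + 1200j + 266) + 20, so n³ ≡ 20 (mod 30).

(←) Conversely, suppose n³ ≡ 20 (mod 30). The only residue r in {0, …, 29} with r³ ≡ 20 (mod 30) is r = 20, so n ≡ 20 (mod 30).

Both directions hold; the statement is true.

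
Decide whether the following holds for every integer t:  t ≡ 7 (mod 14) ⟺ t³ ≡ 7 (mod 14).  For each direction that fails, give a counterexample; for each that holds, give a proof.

(→) Suppose t ≡ 7 (mod 14). Write t = 14j + 7. Then (14j + 7)³ = 2744j³ + 4116j² + 2058j + 343 = 14(196j³ + 294j² + 147j + 24) + 7, so t³ ≡ 7 (mod 14).

(←) Conversely, suppose t³ ≡ 7 (mod 14). The only residue r in {0, …, 13} with r³ ≡ 7 (mod 14) is r = 7, so t ≡ 7 (mod 14).

Equivalent; both directions hold.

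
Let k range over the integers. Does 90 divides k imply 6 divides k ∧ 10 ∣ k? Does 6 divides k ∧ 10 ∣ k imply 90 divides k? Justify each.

Only the forward implication holds.

(→) If 90 ∣ k, write k = 90q. Since 90 = 15·6, k = 6·(15q), so 6 ∣ k; and since 90 = 9·10, k = 10·(9q), so 10 ∣ k.

(←) This fails: take k = 30. Both 6 ∣ 30 and 10 ∣ 30, yet 30 is not a multiple of 90 (since 30 = 0·90 + 30), so 90 ∤ 30.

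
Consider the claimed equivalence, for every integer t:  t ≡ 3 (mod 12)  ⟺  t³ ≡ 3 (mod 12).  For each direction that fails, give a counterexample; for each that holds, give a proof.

Both implications hold.

(→) Suppose t ≡ 3 (mod 12). Write t = 12j + 3. Then (12j + 3)³ = 1728j³ + 1296j² + 324j + 27 = 12(144j³ + 108j² + 27j + 2) + 3, so t³ ≡ 3 (mod 12).

(←) For the converse, argue contrapositively. If t ≢ 3 (mod 12), then t is congruent to one of 0, 1, 2, 4, 5, 6, 7, 8, 9, 10, 11 modulo 12, and these give t³ ≡ 0, 1, 8, 4, 5, 0, 7, 8, 9, 4, 11 respectively — never 3.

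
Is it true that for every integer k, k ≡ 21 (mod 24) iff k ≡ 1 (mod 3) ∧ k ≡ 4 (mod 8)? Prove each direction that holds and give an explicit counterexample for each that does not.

Neither direction holds.

[⇒] This fails: k = 21 gives 21 ≡ 21 (mod 24) but 21 ≡ 0 (mod 3), so the conjunction on the right does not hold.

[⇐] This fails: k = 4 satisfies both congruences on the right (4 ≡ 1 mod 3 and 4 ≡ 4 mod 8) yet 4 ≡ 4 (mod 24), not 21.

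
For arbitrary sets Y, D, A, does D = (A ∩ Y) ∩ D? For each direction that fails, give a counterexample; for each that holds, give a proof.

(⟹) This inclusion fails. Take Y = ∅, D = {1}, A = ∅; then 1 ∈ D but 1 ∉ (A ∩ Y) ∩ D.

(⟸) Let x ∈ (A ∩ Y) ∩ D. Then x ∈ Y ∩ D ∩ A, from which x ∈ D.

The sets are not equal: only the reverse inclusion holds.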